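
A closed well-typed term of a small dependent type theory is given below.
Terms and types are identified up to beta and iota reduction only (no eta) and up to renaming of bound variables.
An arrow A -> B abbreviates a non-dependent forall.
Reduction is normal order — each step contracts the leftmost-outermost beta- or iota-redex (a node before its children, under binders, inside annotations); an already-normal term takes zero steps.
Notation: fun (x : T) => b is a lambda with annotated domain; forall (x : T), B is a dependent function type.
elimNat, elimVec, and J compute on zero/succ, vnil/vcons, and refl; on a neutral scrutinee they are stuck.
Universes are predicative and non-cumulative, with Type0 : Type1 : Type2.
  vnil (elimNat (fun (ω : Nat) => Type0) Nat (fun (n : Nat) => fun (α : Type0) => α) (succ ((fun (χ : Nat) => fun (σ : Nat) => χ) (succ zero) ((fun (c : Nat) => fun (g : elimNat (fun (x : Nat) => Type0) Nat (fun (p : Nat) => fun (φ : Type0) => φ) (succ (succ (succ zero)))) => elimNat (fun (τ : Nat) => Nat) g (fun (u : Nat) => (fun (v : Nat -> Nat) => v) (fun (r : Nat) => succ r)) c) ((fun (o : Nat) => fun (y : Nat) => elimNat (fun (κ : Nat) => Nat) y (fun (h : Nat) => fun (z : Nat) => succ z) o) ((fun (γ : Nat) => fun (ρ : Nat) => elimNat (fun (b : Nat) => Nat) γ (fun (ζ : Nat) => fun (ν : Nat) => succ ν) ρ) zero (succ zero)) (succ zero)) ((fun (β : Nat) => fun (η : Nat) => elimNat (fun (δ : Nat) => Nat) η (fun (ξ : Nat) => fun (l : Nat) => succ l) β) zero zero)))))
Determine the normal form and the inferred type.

normal form:
  vnil Nat
inferred type:
  Vec Nat zero
observation: the leftmost-outermost redex is an elimNat iota-redex, and normalization takes 9 steps.


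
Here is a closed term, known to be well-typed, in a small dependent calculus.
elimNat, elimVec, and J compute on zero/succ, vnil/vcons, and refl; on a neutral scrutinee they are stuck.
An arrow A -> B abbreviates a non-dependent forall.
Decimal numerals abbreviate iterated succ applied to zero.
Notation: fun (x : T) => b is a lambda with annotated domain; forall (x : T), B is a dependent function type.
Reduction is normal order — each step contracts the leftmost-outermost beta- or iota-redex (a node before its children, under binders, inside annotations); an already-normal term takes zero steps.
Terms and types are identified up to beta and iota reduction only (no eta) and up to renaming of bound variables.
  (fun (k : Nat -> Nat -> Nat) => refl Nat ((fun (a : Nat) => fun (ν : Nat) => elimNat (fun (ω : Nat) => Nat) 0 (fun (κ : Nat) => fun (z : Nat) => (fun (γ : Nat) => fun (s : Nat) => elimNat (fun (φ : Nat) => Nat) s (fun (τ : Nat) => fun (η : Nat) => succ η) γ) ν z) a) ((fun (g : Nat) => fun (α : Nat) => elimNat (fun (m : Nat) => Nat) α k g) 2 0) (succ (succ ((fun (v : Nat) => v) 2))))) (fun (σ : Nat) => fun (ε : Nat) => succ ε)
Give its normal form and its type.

normal form:
  refl Nat 8
the term's type:
  Eq Nat 8 8
observation: 35 normal-order steps separate the term from its normal form.


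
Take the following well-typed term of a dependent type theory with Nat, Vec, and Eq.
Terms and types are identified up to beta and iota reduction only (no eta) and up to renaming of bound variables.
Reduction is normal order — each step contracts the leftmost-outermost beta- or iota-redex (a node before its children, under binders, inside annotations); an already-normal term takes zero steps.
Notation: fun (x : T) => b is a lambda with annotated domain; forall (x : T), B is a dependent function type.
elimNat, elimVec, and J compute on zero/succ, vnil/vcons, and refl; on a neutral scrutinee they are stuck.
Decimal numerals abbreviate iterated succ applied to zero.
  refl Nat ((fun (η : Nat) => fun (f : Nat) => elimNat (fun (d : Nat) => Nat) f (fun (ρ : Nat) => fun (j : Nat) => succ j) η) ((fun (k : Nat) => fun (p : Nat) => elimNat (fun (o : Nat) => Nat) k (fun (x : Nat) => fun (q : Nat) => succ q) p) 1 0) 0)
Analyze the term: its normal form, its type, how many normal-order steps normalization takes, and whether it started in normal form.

resulting normal form:
  refl Nat 1
type:
  Eq Nat 1 1
normal-order step count: 9
started in normal form: no
first contracted redex: a beta-redex


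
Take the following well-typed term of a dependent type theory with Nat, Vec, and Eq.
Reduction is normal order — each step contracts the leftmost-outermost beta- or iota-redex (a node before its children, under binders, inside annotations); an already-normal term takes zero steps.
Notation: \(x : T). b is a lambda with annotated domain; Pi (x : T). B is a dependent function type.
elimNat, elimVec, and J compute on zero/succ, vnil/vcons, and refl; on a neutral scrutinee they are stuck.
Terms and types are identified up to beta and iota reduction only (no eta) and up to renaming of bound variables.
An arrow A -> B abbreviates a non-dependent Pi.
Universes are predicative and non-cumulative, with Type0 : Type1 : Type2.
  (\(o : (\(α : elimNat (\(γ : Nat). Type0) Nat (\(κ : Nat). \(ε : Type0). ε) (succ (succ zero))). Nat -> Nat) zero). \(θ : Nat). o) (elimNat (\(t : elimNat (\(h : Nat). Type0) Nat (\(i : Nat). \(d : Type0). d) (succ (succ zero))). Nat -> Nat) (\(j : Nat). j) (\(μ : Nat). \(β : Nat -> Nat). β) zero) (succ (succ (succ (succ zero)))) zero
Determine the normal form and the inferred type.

normal form:
  zero
the term's type:
  Nat
observation: normalization takes exactly 4 steps under the normal-order strategy.


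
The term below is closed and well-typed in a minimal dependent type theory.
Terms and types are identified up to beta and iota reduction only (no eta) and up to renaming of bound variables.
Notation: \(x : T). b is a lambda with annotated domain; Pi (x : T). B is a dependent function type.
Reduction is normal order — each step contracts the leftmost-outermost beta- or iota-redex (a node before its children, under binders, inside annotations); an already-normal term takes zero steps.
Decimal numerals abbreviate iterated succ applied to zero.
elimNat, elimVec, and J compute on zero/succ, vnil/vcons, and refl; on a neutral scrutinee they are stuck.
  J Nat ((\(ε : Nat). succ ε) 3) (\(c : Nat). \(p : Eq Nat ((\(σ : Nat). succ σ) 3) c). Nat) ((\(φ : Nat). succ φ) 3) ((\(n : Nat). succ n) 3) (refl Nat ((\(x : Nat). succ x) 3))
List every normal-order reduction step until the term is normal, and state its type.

normal-order reduction sequence:
  J Nat ((\(ε : Nat). succ ε) 3) (\(c : Nat). \(p : Eq Nat ((\(σ : Nat). succ σ) 3) c). Nat) ((\(φ : Nat). succ φ) 3) ((\(n : Nat). succ n) 3) (refl Nat ((\(x : Nat). succ x) 3))
  ~> (\(ε : Nat). succ ε) 3
  ~> 4
inferred type:
  Nat


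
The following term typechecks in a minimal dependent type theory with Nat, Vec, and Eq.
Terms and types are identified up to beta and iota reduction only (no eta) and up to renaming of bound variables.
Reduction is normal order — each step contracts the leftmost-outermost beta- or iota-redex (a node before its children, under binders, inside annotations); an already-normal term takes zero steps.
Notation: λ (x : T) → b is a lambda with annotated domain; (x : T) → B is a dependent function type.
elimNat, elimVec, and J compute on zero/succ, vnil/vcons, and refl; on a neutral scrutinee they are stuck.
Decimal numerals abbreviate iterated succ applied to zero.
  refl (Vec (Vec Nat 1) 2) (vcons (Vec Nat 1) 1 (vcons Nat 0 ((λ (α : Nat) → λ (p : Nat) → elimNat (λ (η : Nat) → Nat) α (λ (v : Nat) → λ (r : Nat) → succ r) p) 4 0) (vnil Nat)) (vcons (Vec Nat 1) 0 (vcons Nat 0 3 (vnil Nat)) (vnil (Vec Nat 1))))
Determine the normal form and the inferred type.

normal form:
  refl (Vec (Vec Nat 1) 2) (vcons (Vec Nat 1) 1 (vcons Nat 0 4 (vnil Nat)) (vcons (Vec Nat 1) 0 (vcons Nat 0 3 (vnil Nat)) (vnil (Vec Nat 1))))
type:
  Eq (Vec (Vec Nat 1) 2) (vcons (Vec Nat 1) 1 (vcons Nat 0 4 (vnil Nat)) (vcons (Vec Nat 1) 0 (vcons Nat 0 3 (vnil Nat)) (vnil (Vec Nat 1)))) (vcons (Vec Nat 1) 1 (vcons Nat 0 4 (vnil Nat)) (vcons (Vec Nat 1) 0 (vcons Nat 0 3 (vnil Nat)) (vnil (Vec Nat 1))))
observation: contracting a beta-redex first, the term normalizes in 3 steps.


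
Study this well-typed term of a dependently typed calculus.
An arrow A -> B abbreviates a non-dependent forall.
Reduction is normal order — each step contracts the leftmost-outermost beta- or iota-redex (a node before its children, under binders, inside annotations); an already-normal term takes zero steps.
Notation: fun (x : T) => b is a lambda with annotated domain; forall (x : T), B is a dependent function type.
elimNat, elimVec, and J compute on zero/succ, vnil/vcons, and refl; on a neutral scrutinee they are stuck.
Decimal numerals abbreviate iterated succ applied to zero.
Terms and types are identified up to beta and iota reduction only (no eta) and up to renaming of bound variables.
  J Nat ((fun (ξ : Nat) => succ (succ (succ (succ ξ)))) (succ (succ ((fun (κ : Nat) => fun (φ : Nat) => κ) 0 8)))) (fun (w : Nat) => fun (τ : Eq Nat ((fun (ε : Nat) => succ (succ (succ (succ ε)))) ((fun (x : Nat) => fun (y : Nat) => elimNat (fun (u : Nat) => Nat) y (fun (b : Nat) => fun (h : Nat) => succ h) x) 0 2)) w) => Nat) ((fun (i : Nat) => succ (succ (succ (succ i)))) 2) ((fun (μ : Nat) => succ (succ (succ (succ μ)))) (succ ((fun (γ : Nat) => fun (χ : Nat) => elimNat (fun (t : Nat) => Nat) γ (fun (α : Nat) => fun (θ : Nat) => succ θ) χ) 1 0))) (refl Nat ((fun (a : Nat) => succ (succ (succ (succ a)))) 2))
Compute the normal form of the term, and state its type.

resulting normal form:
  6
type:
  Nat
observation: the leftmost-outermost redex is a J iota-redex, and normalization takes 2 steps.


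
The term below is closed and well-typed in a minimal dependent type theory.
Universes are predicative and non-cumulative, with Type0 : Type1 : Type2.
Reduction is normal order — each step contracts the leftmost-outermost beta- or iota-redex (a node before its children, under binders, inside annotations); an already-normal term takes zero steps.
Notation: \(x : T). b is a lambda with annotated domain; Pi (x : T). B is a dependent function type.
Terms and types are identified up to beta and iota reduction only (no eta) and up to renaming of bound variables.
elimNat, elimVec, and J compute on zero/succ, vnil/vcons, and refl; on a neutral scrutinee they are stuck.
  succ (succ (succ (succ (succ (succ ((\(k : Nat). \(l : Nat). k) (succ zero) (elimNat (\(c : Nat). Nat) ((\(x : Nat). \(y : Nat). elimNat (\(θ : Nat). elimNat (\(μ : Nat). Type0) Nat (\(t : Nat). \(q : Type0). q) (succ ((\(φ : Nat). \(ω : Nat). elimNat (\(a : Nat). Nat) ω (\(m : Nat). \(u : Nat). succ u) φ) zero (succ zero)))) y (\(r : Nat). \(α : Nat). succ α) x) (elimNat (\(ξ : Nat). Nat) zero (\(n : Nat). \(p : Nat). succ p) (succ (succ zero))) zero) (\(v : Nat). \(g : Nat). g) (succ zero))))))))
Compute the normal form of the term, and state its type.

resulting normal form:
  succ (succ (succ (succ (succ (succ (succ zero))))))
the term's type:
  Nat
observation: 2 normal-order steps normalize the term, beginning with a beta-redex.


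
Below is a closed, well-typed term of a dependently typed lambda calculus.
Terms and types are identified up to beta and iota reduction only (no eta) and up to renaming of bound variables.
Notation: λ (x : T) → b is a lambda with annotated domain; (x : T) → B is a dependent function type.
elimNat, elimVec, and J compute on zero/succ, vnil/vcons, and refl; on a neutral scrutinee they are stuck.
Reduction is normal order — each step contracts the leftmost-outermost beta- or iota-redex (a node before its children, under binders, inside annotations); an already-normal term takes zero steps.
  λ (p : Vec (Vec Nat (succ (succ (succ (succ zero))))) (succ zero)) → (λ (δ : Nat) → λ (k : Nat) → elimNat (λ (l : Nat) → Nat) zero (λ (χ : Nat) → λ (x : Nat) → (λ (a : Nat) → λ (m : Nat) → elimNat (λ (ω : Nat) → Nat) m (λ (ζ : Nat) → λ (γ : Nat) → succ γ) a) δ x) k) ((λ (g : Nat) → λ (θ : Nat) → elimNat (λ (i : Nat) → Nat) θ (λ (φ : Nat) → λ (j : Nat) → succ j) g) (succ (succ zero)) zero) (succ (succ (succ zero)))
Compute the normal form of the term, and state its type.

normal form:
  λ (p : Vec (Vec Nat (succ (succ (succ (succ zero))))) (succ zero)) → succ (succ (succ (succ (succ (succ zero)))))
inferred type:
  (p : Vec (Vec Nat (succ (succ (succ (succ zero))))) (succ zero)) → Nat
observation: normalization takes exactly 66 steps under the normal-order strategy.


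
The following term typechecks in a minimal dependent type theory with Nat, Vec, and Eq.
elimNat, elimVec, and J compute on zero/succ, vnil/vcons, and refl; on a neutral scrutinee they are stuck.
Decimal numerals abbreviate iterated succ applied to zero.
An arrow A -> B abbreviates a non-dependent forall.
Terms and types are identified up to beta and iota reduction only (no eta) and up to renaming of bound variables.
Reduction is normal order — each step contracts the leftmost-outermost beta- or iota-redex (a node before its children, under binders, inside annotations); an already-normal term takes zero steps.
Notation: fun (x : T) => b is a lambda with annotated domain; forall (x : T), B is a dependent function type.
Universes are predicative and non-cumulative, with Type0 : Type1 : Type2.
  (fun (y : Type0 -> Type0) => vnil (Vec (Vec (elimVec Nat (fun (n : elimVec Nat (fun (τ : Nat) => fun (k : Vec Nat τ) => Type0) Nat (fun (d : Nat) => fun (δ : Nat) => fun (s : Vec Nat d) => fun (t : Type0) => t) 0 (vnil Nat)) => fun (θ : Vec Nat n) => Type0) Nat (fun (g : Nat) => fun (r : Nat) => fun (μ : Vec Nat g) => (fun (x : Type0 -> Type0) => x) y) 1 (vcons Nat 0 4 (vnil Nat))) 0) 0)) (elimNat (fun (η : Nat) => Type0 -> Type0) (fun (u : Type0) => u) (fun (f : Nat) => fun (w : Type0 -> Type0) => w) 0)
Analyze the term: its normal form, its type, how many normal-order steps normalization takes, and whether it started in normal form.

normal form:
  vnil (Vec (Vec Nat 0) 0)
the term's type:
  Vec (Vec (Vec Nat 0) 0) 0
normal-order step count: 9
already normal: no
first redex: a beta-redex


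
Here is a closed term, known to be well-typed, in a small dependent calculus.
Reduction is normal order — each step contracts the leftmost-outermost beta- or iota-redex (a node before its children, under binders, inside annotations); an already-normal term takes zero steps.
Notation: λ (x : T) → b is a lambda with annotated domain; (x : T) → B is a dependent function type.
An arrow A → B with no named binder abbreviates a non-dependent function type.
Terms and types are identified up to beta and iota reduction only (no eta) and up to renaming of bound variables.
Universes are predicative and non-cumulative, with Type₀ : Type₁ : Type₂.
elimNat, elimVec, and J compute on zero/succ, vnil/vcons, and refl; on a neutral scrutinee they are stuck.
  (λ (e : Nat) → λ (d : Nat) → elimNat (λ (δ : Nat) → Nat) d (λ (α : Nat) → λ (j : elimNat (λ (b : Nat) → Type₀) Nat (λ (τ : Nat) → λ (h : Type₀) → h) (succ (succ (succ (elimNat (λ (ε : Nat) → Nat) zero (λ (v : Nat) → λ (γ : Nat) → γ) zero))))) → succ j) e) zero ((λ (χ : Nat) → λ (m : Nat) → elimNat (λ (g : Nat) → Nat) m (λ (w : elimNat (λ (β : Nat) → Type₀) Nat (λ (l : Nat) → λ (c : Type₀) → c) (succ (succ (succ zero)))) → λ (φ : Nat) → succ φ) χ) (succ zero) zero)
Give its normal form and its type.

normal form:
  succ zero
the term's type:
  Nat


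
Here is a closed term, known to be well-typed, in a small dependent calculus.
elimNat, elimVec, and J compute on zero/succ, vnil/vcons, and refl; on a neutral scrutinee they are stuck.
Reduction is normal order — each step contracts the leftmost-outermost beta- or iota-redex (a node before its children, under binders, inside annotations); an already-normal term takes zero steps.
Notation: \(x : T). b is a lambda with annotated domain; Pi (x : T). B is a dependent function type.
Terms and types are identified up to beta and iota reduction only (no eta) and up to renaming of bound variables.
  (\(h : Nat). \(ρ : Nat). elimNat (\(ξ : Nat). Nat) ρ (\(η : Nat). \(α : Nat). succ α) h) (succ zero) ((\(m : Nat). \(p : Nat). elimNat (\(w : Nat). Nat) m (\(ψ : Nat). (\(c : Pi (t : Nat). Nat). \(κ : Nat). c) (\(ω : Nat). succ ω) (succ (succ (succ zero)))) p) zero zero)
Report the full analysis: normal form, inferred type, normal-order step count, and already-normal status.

normal form:
  succ zero
type:
  Nat
normal-order step count: 9
term was already normal: no
first redex: a beta-redex


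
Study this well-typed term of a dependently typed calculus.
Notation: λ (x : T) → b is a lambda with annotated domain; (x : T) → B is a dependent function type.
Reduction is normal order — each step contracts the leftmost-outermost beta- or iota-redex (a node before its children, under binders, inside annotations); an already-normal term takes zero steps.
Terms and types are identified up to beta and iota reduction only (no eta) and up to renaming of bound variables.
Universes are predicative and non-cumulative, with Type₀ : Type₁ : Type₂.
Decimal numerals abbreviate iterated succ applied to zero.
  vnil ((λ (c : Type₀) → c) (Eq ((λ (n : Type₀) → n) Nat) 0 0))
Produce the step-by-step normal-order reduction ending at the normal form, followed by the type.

normal-order reduction:
  vnil ((λ (c : Type₀) → c) (Eq ((λ (n : Type₀) → n) Nat) 0 0))
  ~> vnil (Eq ((λ (c : Type₀) → c) Nat) 0 0)
  ~> vnil (Eq Nat 0 0)
type:
  Vec (Eq Nat 0 0) 0


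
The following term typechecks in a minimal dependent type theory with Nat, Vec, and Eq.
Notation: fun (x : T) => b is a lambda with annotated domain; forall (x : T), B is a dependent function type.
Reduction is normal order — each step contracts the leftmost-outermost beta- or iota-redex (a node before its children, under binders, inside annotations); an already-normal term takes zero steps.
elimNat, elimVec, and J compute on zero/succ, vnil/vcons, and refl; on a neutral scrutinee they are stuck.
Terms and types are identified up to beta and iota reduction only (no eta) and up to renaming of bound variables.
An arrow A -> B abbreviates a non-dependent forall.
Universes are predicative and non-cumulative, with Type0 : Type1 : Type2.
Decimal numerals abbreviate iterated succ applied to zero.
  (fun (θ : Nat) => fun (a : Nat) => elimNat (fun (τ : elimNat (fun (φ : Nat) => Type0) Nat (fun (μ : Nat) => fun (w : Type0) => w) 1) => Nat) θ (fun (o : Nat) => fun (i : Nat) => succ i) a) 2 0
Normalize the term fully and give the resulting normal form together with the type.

normal form:
  2
inferred type:
  Nat


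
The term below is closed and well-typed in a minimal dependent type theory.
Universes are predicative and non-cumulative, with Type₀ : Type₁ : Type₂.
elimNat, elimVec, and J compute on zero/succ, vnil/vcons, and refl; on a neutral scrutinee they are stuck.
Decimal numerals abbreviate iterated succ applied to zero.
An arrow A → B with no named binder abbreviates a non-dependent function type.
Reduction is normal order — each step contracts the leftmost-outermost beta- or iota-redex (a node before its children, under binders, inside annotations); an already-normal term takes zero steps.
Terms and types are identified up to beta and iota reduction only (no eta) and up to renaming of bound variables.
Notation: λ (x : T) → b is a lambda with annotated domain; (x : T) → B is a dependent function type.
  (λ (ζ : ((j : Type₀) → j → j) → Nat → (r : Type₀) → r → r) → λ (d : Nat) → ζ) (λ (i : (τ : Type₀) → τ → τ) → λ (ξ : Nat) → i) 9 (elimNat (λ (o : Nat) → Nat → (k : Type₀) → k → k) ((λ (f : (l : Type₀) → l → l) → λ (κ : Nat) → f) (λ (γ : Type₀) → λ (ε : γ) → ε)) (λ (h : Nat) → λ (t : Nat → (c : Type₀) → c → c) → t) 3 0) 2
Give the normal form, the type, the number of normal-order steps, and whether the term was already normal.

resulting normal form:
  λ (ζ : Type₀) → λ (j : ζ) → j
type:
  (ζ : Type₀) → ζ → ζ
normal-order step count: 16
already normal: no
first contracted redex: a beta-redex


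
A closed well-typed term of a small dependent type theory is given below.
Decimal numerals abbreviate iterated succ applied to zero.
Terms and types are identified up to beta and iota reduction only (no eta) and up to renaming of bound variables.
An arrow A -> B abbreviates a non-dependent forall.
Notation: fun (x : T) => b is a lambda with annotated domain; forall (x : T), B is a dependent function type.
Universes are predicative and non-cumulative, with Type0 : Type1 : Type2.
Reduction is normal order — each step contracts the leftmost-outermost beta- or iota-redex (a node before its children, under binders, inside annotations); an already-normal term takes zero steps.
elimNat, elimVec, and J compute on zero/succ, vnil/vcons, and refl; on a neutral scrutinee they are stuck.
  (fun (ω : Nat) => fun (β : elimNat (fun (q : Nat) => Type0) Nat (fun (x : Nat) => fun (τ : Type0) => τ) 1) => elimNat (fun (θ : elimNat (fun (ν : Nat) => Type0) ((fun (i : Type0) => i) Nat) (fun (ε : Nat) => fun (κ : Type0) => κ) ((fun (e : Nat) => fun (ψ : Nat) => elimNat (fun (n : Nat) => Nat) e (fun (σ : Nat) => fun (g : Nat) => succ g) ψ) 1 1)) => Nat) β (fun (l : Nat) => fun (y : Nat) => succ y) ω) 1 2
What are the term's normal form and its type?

reduced normal form:
  3
type:
  Nat


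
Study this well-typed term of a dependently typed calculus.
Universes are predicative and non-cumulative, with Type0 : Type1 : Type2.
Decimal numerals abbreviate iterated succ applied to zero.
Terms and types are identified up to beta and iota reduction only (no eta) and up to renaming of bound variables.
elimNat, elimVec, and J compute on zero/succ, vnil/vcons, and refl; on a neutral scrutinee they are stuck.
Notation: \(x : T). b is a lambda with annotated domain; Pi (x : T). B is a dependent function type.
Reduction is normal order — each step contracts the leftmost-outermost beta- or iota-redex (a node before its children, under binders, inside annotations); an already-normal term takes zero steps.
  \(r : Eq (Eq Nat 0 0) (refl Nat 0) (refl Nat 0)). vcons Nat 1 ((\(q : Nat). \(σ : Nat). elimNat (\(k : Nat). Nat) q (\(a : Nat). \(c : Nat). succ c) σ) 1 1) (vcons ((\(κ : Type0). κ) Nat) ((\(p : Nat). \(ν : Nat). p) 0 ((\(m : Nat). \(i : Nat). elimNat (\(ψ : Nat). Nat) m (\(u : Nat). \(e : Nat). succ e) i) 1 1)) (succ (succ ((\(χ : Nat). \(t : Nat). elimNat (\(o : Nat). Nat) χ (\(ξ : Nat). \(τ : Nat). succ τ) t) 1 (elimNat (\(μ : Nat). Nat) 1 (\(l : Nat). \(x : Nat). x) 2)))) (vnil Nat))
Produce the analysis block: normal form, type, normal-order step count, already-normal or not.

resulting normal form:
  \(r : Eq (Eq Nat 0 0) (refl Nat 0) (refl Nat 0)). vcons Nat 1 2 (vcons Nat 0 4 (vnil Nat))
type:
  Pi (r : Eq (Eq Nat 0 0) (refl Nat 0) (refl Nat 0)). Vec Nat 2
steps to reach normal form (normal order): 22
already normal: no
first contracted redex: a beta-redex


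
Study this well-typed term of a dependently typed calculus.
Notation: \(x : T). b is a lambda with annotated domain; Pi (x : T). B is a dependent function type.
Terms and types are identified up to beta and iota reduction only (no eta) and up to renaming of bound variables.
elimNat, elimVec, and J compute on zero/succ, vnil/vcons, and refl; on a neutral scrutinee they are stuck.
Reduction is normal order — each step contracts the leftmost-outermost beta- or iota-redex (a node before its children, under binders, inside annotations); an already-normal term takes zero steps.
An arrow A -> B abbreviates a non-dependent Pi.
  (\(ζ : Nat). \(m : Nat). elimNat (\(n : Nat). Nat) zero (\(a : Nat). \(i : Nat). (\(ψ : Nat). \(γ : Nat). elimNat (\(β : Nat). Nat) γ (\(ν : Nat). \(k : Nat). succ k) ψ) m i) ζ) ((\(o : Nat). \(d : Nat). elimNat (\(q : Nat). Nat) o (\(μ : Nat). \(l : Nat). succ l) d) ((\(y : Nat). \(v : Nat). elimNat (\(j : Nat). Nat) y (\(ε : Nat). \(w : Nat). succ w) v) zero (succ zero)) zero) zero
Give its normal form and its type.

resulting normal form:
  zero
type:
  Nat
observation: the first redex contracted is a beta-redex; the normal form is reached in 18 normal-order steps.


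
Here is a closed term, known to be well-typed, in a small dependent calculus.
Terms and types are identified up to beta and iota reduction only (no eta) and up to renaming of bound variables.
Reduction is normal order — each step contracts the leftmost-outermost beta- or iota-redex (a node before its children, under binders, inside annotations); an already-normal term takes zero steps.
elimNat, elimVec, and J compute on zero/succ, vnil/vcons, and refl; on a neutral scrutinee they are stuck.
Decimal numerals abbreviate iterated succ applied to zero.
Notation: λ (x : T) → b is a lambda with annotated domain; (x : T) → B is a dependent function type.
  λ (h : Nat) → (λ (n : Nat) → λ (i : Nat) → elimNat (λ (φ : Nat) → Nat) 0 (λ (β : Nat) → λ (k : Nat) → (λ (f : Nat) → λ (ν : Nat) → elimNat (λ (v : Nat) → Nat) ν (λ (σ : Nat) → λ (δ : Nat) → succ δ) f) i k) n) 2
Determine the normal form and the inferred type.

normal form:
  λ (h : Nat) → λ (n : Nat) → elimNat (λ (i : Nat) → Nat) (elimNat (λ (φ : Nat) → Nat) 0 (λ (β : Nat) → λ (k : Nat) → succ k) n) (λ (f : Nat) → λ (ν : Nat) → succ ν) n
inferred type:
  (h : Nat) → (n : Nat) → Nat
observation: reduction starts at a beta-redex, and 12 normal-order steps reach the normal form.


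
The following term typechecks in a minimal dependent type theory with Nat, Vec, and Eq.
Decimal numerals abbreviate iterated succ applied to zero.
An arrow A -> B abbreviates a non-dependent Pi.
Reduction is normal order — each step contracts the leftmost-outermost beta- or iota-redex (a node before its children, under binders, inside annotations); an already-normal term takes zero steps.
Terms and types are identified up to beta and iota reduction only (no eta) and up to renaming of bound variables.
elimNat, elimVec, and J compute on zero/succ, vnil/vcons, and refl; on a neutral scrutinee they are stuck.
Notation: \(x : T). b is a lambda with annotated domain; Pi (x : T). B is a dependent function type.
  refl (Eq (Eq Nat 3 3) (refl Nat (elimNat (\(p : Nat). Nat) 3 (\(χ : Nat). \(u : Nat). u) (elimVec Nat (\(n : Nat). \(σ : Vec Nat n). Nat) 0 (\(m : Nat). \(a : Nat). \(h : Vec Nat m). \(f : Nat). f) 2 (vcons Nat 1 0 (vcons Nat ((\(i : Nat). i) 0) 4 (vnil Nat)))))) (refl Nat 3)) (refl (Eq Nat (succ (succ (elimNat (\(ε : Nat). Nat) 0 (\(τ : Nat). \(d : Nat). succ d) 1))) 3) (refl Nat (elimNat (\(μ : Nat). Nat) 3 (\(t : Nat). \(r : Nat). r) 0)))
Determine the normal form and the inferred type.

normal form:
  refl (Eq (Eq Nat 3 3) (refl Nat 3) (refl Nat 3)) (refl (Eq Nat 3 3) (refl Nat 3))
type:
  Eq (Eq (Eq Nat 3 3) (refl Nat 3) (refl Nat 3)) (refl (Eq Nat 3 3) (refl Nat 3)) (refl (Eq Nat 3 3) (refl Nat 3))
observation: the first redex contracted is an elimVec iota-redex; the normal form is reached in 17 normal-order steps.


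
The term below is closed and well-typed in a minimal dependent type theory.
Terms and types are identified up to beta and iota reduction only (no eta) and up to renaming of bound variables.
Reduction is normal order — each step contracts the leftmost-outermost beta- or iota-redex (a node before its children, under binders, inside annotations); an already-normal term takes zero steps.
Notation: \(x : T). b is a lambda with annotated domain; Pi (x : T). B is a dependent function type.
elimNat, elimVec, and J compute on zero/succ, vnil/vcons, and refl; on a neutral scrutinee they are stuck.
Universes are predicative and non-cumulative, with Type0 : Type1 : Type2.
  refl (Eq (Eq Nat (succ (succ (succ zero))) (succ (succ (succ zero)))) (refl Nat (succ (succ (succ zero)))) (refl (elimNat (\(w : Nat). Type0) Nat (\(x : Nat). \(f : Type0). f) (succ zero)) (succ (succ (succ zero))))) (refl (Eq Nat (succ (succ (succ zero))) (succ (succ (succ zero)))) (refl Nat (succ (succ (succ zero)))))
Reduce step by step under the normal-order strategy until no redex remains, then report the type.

reduction (normal order):
  refl (Eq (Eq Nat (succ (succ (succ zero))) (succ (succ (succ zero)))) (refl Nat (succ (succ (succ zero)))) (refl (elimNat (\(w : Nat). Type0) Nat (\(x : Nat). \(f : Type0). f) (succ zero)) (succ (succ (succ zero))))) (refl (Eq Nat (succ (succ (succ zero))) (succ (succ (succ zero)))) (refl Nat (succ (succ (succ zero)))))
  ~> refl (Eq (Eq Nat (succ (succ (succ zero))) (succ (succ (succ zero)))) (refl Nat (succ (succ (succ zero)))) (refl ((\(w : Nat). \(x : Type0). x) zero (elimNat (\(f : Nat). Type0) Nat (\(o : Nat). \(n : Type0). n) zero)) (succ (succ (succ zero))))) (refl (Eq Nat (succ (succ (succ zero))) (succ (succ (succ zero)))) (refl Nat (succ (succ (succ zero)))))
  ~> refl (Eq (Eq Nat (succ (succ (succ zero))) (succ (succ (succ zero)))) (refl Nat (succ (succ (succ zero)))) (refl ((\(w : Type0). w) (elimNat (\(x : Nat). Type0) Nat (\(f : Nat). \(o : Type0). o) zero)) (succ (succ (succ zero))))) (refl (Eq Nat (succ (succ (succ zero))) (succ (succ (succ zero)))) (refl Nat (succ (succ (succ zero)))))
  ~> refl (Eq (Eq Nat (succ (succ (succ zero))) (succ (succ (succ zero)))) (refl Nat (succ (succ (succ zero)))) (refl (elimNat (\(w : Nat). Type0) Nat (\(x : Nat). \(f : Type0). f) zero) (succ (succ (succ zero))))) (refl (Eq Nat (succ (succ (succ zero))) (succ (succ (succ zero)))) (refl Nat (succ (succ (succ zero)))))
  ~> refl (Eq (Eq Nat (succ (succ (succ zero))) (succ (succ (succ zero)))) (refl Nat (succ (succ (succ zero)))) (refl Nat (succ (succ (succ zero))))) (refl (Eq Nat (succ (succ (succ zero))) (succ (succ (succ zero)))) (refl Nat (succ (succ (succ zero)))))
the term's type:
  Eq (Eq (Eq Nat (succ (succ (succ zero))) (succ (succ (succ zero)))) (refl Nat (succ (succ (succ zero)))) (refl Nat (succ (succ (succ zero))))) (refl (Eq Nat (succ (succ (succ zero))) (succ (succ (succ zero)))) (refl Nat (succ (succ (succ zero))))) (refl (Eq Nat (succ (succ (succ zero))) (succ (succ (succ zero)))) (refl Nat (succ (succ (succ zero)))))


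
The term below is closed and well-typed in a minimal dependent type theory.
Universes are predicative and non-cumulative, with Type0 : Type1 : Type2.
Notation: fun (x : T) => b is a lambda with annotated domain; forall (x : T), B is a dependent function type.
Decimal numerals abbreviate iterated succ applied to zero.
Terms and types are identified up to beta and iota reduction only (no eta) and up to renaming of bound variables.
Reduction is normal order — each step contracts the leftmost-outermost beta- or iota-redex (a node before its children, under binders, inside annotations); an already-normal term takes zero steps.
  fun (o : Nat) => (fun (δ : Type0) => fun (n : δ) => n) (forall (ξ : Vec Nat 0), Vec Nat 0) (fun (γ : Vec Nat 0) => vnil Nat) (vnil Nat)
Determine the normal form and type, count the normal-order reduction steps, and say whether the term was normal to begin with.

reduced normal form:
  fun (o : Nat) => vnil Nat
type:
  forall (o : Nat), Vec Nat 0
reduction steps (normal order): 3
started in normal form: no
first redex: a beta-redex


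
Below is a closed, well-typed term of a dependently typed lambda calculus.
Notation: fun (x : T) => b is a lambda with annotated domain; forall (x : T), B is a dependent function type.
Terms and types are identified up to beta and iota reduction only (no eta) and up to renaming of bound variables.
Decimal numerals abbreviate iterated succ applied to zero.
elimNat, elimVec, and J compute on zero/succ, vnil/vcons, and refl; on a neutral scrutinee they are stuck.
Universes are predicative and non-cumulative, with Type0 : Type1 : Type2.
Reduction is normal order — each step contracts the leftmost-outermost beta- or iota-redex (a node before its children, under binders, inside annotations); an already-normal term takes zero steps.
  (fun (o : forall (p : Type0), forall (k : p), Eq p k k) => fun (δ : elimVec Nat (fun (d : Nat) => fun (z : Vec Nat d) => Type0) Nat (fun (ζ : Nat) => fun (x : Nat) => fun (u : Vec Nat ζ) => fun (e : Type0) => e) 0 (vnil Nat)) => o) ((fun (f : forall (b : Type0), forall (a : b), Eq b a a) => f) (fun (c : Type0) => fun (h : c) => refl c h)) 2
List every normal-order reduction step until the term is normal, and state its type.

reduction (normal order):
  (fun (o : forall (p : Type0), forall (k : p), Eq p k k) => fun (δ : elimVec Nat (fun (d : Nat) => fun (z : Vec Nat d) => Type0) Nat (fun (ζ : Nat) => fun (x : Nat) => fun (u : Vec Nat ζ) => fun (e : Type0) => e) 0 (vnil Nat)) => o) ((fun (f : forall (b : Type0), forall (a : b), Eq b a a) => f) (fun (c : Type0) => fun (h : c) => refl c h)) 2
  ~> (fun (o : elimVec Nat (fun (p : Nat) => fun (k : Vec Nat p) => Type0) Nat (fun (δ : Nat) => fun (d : Nat) => fun (z : Vec Nat δ) => fun (ζ : Type0) => ζ) 0 (vnil Nat)) => (fun (x : forall (u : Type0), forall (e : u), Eq u e e) => x) (fun (f : Type0) => fun (b : f) => refl f b)) 2
  ~> (fun (o : forall (p : Type0), forall (k : p), Eq p k k) => o) (fun (δ : Type0) => fun (d : δ) => refl δ d)
  ~> fun (o : Type0) => fun (p : o) => refl o p
inferred type:
  forall (o : Type0), forall (p : o), Eq o p p


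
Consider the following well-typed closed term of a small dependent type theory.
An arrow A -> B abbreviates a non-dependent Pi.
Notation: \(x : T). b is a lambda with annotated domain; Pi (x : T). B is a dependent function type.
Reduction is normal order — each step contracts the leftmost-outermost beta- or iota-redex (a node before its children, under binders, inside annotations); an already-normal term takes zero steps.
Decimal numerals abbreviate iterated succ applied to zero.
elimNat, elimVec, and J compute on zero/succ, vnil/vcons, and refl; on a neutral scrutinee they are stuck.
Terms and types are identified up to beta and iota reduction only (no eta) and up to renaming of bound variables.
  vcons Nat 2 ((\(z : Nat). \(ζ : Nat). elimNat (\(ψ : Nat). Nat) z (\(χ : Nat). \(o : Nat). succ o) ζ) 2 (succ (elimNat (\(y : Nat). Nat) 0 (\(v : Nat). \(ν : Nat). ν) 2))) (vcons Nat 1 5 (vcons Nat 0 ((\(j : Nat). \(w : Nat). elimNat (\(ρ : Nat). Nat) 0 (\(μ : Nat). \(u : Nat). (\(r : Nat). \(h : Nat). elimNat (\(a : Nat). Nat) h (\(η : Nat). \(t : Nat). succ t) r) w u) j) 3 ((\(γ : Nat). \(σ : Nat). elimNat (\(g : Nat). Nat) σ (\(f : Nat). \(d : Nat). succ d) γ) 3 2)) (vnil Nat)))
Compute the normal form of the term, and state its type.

resulting normal form:
  vcons Nat 2 3 (vcons Nat 1 5 (vcons Nat 0 15 (vnil Nat)))
inferred type:
  Vec Nat 3
observation: the first redex contracted is a beta-redex; the normal form is reached in 115 normal-order steps.


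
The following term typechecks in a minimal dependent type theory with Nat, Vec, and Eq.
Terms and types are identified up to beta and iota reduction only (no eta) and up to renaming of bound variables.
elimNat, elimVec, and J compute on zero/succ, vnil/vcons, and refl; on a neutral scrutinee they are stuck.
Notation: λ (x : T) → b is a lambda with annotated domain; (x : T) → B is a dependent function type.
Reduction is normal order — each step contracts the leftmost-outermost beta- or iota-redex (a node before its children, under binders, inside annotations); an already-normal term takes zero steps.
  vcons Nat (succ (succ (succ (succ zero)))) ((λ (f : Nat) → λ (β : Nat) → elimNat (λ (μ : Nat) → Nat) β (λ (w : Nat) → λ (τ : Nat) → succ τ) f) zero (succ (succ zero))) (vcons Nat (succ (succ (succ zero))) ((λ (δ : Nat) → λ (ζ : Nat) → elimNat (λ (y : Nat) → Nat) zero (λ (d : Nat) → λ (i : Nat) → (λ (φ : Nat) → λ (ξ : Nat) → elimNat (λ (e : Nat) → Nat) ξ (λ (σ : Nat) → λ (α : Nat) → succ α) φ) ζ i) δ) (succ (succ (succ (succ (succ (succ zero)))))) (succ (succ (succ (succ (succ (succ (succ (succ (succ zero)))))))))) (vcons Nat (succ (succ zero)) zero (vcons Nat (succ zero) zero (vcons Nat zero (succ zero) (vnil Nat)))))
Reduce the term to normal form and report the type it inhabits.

normal form:
  vcons Nat (succ (succ (succ (succ zero)))) (succ (succ zero)) (vcons Nat (succ (succ (succ zero))) (succ (succ (succ (succ (succ (succ (succ (succ (succ (succ (succ (succ (succ (succ (succ (succ (succ (succ (succ (succ (succ (succ (succ (succ (succ (succ (succ (succ (succ (succ (succ (succ (succ (succ (succ (succ (succ (succ (succ (succ (succ (succ (succ (succ (succ (succ (succ (succ (succ (succ (succ (succ (succ (succ zero)))))))))))))))))))))))))))))))))))))))))))))))))))))) (vcons Nat (succ (succ zero)) zero (vcons Nat (succ zero) zero (vcons Nat zero (succ zero) (vnil Nat)))))
inferred type:
  Vec Nat (succ (succ (succ (succ (succ zero)))))


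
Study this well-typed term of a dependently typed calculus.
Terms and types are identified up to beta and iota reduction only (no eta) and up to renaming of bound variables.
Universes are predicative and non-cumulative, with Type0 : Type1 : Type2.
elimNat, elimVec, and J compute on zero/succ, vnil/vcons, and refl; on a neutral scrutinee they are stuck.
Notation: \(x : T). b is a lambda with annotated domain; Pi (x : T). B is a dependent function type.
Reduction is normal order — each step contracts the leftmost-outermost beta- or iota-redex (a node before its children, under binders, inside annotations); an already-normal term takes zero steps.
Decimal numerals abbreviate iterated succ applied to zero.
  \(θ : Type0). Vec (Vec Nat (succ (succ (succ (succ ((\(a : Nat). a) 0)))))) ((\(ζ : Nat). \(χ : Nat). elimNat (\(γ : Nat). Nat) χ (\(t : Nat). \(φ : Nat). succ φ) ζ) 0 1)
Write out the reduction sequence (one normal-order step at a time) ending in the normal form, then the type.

normal-order reduction sequence:
  \(θ : Type0). Vec (Vec Nat (succ (succ (succ (succ ((\(a : Nat). a) 0)))))) ((\(ζ : Nat). \(χ : Nat). elimNat (\(γ : Nat). Nat) χ (\(t : Nat). \(φ : Nat). succ φ) ζ) 0 1)
  ~> \(θ : Type0). Vec (Vec Nat 4) ((\(a : Nat). \(ζ : Nat). elimNat (\(χ : Nat). Nat) ζ (\(γ : Nat). \(t : Nat). succ t) a) 0 1)
  ~> \(θ : Type0). Vec (Vec Nat 4) ((\(a : Nat). elimNat (\(ζ : Nat). Nat) a (\(χ : Nat). \(γ : Nat). succ γ) 0) 1)
  ~> \(θ : Type0). Vec (Vec Nat 4) (elimNat (\(a : Nat). Nat) 1 (\(ζ : Nat). \(χ : Nat). succ χ) 0)
  ~> \(θ : Type0). Vec (Vec Nat 4) 1
inferred type:
  Pi (θ : Type0). Type0


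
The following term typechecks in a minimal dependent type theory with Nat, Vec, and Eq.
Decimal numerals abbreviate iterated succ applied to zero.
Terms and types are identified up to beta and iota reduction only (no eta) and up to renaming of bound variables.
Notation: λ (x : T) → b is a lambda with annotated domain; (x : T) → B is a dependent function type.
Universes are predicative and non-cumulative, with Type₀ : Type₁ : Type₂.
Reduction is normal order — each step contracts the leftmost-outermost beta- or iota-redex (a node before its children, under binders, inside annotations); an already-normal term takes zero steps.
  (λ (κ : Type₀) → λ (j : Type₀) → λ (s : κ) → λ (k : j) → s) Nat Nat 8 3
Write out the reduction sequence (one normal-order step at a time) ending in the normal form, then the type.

reduction (normal order):
  (λ (κ : Type₀) → λ (j : Type₀) → λ (s : κ) → λ (k : j) → s) Nat Nat 8 3
  ~> (λ (κ : Type₀) → λ (j : Nat) → λ (s : κ) → j) Nat 8 3
  ~> (λ (κ : Nat) → λ (j : Nat) → κ) 8 3
  ~> (λ (κ : Nat) → 8) 3
  ~> 8
the term's type:
  Nat


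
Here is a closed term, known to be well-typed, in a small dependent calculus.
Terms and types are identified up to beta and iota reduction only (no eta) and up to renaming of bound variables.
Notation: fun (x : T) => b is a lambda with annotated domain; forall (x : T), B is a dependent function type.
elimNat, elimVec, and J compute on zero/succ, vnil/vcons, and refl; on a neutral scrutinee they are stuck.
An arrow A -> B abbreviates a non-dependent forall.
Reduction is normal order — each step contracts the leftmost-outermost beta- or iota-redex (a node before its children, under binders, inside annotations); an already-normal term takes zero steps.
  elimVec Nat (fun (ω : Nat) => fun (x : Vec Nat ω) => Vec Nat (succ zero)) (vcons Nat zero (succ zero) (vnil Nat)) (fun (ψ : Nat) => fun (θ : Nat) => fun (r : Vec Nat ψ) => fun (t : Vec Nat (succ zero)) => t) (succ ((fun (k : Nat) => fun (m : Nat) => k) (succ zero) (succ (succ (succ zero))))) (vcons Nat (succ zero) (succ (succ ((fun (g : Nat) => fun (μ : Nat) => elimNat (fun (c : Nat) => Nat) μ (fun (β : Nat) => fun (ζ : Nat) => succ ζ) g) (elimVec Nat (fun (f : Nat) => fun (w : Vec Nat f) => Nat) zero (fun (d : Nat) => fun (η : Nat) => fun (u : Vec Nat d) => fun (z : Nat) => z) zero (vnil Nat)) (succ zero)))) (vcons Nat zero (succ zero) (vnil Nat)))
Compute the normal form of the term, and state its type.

normal form:
  vcons Nat zero (succ zero) (vnil Nat)
inferred type:
  Vec Nat (succ zero)
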